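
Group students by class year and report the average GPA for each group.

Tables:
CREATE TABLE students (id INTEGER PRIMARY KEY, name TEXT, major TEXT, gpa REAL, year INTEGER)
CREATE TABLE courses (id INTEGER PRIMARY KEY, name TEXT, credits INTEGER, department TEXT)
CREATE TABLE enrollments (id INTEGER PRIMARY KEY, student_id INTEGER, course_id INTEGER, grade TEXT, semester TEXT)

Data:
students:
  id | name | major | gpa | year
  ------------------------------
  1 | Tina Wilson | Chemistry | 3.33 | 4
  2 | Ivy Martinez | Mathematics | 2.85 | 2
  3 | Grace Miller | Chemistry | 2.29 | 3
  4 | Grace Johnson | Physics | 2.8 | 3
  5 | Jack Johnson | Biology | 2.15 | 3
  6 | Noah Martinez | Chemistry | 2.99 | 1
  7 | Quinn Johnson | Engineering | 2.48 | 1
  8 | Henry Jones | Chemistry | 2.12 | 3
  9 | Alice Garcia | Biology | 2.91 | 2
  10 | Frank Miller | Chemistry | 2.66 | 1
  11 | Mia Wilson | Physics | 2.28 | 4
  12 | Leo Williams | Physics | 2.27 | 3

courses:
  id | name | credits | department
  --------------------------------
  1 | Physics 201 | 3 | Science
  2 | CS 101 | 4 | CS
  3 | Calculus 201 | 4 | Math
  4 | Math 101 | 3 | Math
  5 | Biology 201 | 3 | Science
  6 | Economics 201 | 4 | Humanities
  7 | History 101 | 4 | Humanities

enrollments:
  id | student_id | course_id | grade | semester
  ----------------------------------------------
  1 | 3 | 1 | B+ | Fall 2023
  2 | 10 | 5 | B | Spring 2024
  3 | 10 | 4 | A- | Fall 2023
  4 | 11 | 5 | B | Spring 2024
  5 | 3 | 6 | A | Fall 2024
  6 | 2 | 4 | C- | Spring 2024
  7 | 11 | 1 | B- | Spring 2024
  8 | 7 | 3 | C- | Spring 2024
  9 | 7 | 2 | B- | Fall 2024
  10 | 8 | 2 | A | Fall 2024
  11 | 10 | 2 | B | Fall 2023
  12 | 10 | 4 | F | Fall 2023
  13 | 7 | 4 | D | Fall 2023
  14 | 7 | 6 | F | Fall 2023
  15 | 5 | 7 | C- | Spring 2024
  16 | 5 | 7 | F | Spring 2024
SELECT year, AVG(gpa) AS avg_gpa FROM students GROUP BY year

Execution result:
year | avg_gpa
1 | 2.71
2 | 2.88
3 | 2.33
4 | 2.81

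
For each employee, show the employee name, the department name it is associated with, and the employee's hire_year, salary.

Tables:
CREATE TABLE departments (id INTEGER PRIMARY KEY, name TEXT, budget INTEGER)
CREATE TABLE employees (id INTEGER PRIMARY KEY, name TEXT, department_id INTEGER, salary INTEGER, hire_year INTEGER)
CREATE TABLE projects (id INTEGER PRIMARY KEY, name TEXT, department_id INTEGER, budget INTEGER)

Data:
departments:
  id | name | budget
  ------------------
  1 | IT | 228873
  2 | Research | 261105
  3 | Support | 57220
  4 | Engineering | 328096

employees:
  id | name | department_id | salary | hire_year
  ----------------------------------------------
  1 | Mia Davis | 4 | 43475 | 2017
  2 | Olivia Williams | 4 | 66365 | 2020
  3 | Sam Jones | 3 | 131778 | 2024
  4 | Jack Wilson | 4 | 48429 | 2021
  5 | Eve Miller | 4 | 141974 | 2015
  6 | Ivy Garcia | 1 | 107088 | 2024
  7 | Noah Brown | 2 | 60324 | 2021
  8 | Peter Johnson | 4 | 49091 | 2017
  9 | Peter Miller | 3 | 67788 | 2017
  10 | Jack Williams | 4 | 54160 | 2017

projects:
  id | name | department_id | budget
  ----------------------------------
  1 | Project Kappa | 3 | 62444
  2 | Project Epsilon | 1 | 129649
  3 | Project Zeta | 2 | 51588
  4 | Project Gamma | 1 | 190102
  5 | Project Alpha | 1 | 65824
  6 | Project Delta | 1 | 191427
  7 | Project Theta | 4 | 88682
SELECT c.name, p.name AS department, c.hire_year, c.salary FROM employees c JOIN departments p ON c.department_id = p.id

Execution result:
name | department | hire_year | salary
Mia Davis | Engineering | 2017 | 43475
Olivia Williams | Engineering | 2020 | 66365
Sam Jones | Support | 2024 | 131778
Jack Wilson | Engineering | 2021 | 48429
Eve Miller | Engineering | 2015 | 141974
Ivy Garcia | IT | 2024 | 107088
Noah Brown | Research | 2021 | 60324
Peter Johnson | Engineering | 2017 | 49091
Peter Miller | Support | 2017 | 67788
Jack Williams | Engineering | 2017 | 54160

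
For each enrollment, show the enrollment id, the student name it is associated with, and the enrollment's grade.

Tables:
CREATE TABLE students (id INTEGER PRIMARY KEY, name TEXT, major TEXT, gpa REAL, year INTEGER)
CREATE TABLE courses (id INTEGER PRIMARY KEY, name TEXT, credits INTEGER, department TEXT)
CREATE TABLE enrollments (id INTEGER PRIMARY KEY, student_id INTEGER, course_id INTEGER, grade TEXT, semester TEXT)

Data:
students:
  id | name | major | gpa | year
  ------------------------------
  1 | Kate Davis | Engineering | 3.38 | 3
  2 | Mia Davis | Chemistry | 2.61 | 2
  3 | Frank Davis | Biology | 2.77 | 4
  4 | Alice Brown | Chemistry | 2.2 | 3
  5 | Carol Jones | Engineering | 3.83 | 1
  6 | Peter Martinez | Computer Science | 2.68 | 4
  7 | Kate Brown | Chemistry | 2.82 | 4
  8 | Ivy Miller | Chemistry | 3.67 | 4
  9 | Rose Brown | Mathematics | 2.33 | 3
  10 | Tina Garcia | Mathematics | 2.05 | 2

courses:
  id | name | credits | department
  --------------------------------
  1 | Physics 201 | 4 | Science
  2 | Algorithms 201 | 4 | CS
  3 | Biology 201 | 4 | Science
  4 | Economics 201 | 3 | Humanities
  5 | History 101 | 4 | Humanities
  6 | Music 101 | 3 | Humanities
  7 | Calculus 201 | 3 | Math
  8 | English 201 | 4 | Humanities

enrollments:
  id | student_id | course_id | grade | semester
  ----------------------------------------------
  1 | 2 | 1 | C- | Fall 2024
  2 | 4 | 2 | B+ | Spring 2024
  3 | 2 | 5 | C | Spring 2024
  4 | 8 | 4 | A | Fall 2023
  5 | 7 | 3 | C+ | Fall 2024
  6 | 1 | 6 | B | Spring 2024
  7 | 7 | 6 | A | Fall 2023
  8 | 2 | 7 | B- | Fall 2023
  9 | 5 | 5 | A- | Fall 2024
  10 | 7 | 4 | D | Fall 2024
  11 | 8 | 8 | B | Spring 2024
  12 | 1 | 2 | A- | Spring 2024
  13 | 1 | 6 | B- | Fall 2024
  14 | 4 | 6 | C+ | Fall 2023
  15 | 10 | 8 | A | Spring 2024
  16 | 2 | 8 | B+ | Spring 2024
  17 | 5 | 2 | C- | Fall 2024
SELECT c.id, p.name AS student, c.grade FROM enrollments c JOIN students p ON c.student_id = p.id

Execution result:
id | student | grade
1 | Mia Davis | C-
2 | Alice Brown | B+
3 | Mia Davis | C
4 | Ivy Miller | A
5 | Kate Brown | C+
6 | Kate Davis | B
7 | Kate Brown | A
8 | Mia Davis | B-
9 | Carol Jones | A-
10 | Kate Brown | D
11 | Ivy Miller | B
12 | Kate Davis | A-
13 | Kate Davis | B-
14 | Alice Brown | C+
15 | Tina Garcia | A
16 | Mia Davis | B+
17 | Carol Jones | C-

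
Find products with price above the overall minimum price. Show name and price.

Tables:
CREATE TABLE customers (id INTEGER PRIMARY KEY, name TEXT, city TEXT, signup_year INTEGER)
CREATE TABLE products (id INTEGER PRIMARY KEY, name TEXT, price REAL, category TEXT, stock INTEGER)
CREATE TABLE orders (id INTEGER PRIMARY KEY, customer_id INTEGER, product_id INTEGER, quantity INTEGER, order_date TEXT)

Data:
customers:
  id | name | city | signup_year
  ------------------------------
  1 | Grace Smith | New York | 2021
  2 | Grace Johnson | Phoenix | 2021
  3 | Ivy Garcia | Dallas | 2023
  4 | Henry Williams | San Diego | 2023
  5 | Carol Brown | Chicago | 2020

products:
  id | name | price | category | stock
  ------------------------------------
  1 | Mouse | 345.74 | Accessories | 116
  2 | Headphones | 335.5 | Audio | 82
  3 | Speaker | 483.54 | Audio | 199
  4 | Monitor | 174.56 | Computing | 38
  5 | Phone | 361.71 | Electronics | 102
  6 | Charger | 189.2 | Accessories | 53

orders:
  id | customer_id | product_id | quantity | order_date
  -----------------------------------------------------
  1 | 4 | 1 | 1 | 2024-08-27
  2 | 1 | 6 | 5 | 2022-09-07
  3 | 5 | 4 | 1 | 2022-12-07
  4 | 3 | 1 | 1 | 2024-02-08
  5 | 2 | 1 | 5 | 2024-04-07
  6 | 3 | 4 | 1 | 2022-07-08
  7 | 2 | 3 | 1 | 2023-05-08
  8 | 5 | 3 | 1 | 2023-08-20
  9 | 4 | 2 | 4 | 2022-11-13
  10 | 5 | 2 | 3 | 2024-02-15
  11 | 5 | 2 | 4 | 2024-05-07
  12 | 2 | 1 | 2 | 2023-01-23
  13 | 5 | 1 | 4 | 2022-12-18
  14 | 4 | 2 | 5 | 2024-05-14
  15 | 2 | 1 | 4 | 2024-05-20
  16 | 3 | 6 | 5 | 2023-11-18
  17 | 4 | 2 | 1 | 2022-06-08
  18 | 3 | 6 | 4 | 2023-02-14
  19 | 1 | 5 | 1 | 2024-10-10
SELECT name, price FROM products WHERE price > (SELECT MIN(price) FROM products)

Execution result:
name | price
Mouse | 345.74
Headphones | 335.50
Speaker | 483.54
Phone | 361.71
Charger | 189.20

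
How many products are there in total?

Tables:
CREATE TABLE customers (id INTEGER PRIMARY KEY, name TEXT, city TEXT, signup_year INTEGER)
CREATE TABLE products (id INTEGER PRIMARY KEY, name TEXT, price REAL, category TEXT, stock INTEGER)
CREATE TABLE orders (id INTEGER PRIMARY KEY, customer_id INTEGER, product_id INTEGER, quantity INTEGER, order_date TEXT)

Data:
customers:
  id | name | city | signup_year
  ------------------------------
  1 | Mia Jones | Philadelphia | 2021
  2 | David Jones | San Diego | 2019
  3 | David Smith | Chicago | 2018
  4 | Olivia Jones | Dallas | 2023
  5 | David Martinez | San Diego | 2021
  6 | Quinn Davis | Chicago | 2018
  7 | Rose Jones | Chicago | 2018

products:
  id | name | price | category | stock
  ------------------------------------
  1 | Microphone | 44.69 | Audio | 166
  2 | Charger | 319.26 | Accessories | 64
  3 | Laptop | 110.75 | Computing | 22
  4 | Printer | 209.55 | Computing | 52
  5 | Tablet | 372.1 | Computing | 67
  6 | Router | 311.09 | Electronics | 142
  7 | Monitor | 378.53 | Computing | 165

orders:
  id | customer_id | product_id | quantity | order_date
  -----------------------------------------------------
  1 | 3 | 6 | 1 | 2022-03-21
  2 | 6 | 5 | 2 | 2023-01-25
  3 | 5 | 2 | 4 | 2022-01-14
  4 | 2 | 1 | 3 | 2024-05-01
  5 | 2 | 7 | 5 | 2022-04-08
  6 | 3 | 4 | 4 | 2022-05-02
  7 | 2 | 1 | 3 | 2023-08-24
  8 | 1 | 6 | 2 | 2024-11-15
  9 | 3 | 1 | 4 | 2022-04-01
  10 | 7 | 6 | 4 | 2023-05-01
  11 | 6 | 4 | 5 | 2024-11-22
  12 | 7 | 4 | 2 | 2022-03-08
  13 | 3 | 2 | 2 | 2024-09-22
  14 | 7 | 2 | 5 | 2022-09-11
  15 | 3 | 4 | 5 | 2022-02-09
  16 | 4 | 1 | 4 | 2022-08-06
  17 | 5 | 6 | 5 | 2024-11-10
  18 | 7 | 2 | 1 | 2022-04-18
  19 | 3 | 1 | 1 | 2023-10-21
SELECT COUNT(*) FROM products

Execution result:
7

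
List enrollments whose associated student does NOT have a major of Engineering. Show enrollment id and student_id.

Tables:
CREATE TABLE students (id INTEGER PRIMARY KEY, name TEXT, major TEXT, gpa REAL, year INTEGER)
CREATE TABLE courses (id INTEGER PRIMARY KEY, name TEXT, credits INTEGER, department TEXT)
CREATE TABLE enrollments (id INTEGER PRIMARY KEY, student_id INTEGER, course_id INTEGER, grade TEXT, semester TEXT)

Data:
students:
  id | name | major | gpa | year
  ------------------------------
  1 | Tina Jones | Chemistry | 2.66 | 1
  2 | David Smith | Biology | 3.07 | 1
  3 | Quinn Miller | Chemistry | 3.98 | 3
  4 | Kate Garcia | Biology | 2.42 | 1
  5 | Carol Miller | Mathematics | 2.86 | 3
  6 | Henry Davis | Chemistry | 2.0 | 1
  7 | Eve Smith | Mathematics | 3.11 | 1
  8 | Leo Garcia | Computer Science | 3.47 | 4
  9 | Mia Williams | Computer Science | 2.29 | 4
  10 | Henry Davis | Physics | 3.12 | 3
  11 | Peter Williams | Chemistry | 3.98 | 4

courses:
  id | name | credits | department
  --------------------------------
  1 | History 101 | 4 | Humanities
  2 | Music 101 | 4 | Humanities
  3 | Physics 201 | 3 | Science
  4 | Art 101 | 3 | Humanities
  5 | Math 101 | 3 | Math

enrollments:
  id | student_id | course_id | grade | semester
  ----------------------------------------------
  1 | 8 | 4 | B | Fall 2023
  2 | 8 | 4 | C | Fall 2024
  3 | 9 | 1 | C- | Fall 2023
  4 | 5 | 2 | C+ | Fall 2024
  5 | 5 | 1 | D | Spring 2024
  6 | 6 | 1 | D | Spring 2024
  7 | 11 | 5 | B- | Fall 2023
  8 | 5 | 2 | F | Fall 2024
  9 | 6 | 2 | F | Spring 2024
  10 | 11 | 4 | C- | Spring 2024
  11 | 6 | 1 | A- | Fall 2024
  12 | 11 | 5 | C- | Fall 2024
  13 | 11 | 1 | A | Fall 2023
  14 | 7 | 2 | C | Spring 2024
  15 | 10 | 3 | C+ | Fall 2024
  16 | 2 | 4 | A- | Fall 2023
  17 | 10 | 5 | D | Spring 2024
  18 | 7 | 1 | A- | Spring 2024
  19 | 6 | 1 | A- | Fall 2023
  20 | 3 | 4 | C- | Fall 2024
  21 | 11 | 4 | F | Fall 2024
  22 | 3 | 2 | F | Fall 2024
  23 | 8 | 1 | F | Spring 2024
SELECT id, student_id FROM enrollments WHERE student_id NOT IN (SELECT id FROM students WHERE major = 'Engineering')

Execution result:
id | student_id
1 | 8
2 | 8
3 | 9
4 | 5
5 | 5
6 | 6
7 | 11
8 | 5
9 | 6
10 | 11
11 | 6
12 | 11
13 | 11
14 | 7
15 | 10
16 | 2
17 | 10
18 | 7
19 | 6
20 | 3
21 | 11
22 | 3
23 | 8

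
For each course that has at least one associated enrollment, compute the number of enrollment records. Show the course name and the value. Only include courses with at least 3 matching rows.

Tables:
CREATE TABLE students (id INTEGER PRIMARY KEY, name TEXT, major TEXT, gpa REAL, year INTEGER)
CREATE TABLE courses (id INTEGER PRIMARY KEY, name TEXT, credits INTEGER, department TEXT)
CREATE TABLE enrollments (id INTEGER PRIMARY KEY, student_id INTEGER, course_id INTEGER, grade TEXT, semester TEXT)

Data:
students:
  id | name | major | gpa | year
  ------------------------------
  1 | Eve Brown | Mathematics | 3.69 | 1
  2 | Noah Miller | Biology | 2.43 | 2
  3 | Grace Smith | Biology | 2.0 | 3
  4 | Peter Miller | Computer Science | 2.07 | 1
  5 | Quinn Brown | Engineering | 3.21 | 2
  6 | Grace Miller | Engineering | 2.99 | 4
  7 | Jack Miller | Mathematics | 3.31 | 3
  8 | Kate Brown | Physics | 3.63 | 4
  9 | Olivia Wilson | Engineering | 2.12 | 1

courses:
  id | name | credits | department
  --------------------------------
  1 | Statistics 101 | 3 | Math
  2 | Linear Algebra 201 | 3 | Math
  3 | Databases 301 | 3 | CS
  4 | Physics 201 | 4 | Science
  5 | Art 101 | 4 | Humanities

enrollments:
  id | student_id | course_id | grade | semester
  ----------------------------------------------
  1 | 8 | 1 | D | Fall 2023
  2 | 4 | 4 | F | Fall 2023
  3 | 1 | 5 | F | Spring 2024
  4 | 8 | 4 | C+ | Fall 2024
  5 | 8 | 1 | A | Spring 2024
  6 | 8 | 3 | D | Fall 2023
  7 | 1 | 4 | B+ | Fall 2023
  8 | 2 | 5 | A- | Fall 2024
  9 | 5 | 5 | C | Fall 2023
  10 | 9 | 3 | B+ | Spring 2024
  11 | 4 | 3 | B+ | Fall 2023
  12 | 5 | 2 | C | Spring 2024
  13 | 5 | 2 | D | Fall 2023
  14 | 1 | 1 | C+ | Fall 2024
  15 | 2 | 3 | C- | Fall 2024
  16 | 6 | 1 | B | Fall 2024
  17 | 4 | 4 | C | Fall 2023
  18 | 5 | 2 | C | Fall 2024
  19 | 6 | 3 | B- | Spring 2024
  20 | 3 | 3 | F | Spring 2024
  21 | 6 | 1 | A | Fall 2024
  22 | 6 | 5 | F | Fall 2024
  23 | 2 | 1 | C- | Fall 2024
SELECT p.name, COUNT(*) AS n FROM enrollments c JOIN courses p ON c.course_id = p.id GROUP BY p.id, p.name HAVING COUNT(*) >= 3

Execution result:
name | n
Statistics 101 | 6
Linear Algebra 201 | 3
Databases 301 | 6
Physics 201 | 4
Art 101 | 4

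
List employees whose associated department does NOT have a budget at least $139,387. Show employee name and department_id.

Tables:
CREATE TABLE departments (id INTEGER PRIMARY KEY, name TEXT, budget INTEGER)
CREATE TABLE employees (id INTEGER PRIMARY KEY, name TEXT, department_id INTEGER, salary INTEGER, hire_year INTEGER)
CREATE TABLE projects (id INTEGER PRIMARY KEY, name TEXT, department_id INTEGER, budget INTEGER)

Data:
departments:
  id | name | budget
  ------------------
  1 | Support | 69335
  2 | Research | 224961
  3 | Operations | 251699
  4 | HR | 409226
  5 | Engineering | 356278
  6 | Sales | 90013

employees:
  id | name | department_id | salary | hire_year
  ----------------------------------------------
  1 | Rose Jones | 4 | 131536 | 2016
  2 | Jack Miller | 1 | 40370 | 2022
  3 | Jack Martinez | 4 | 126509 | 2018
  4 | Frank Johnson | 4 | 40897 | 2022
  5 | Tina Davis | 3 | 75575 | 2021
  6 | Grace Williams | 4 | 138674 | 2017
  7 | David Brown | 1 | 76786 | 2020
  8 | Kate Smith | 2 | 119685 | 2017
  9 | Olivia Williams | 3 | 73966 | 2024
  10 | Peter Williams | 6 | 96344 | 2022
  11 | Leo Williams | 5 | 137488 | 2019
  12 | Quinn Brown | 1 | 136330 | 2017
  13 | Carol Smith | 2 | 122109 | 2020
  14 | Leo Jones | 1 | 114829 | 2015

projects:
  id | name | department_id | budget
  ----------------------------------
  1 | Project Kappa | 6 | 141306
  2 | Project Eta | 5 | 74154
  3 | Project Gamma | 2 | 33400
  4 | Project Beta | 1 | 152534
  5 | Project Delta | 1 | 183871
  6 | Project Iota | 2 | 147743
SELECT name, department_id FROM employees WHERE department_id NOT IN (SELECT id FROM departments WHERE budget >= 139387)

Execution result:
name | department_id
Jack Miller | 1
David Brown | 1
Peter Williams | 6
Quinn Brown | 1
Leo Jones | 1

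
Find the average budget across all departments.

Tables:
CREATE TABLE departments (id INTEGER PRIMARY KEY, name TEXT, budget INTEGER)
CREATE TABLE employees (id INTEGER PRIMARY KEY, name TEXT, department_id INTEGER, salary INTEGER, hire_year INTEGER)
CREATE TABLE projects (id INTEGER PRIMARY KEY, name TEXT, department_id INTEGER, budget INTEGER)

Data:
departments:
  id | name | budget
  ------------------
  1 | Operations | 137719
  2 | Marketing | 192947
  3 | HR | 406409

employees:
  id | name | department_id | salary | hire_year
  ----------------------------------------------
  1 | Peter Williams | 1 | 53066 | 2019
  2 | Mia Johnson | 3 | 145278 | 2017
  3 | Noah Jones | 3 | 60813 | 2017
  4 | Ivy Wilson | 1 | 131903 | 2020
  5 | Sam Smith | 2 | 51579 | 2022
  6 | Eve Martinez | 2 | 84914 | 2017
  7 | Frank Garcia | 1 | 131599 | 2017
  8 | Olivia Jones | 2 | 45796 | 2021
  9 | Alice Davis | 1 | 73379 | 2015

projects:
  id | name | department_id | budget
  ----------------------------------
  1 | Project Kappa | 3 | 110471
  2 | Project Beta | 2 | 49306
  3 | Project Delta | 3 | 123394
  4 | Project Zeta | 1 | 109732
SELECT AVG(budget) FROM departments

Execution result:
245691.67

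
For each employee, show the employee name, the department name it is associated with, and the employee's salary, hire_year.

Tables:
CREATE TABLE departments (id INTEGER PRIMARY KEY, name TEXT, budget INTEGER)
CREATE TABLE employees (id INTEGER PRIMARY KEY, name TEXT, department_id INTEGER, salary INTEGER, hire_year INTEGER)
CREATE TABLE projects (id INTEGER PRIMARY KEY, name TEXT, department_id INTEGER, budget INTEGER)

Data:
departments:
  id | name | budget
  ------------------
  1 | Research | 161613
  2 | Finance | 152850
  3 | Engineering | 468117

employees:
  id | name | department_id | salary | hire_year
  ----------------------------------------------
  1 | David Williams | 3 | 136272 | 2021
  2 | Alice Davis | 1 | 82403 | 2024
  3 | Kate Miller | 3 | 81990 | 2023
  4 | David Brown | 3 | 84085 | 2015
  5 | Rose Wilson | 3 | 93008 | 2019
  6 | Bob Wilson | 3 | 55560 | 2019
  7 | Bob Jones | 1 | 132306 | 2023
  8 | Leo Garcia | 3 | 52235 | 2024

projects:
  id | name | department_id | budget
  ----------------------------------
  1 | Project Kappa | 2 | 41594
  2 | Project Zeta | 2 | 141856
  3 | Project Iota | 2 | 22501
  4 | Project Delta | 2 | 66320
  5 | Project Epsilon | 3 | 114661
SELECT c.name, p.name AS department, c.salary, c.hire_year FROM employees c JOIN departments p ON c.department_id = p.id

Execution result:
name | department | salary | hire_year
David Williams | Engineering | 136272 | 2021
Alice Davis | Research | 82403 | 2024
Kate Miller | Engineering | 81990 | 2023
David Brown | Engineering | 84085 | 2015
Rose Wilson | Engineering | 93008 | 2019
Bob Wilson | Engineering | 55560 | 2019
Bob Jones | Research | 132306 | 2023
Leo Garcia | Engineering | 52235 | 2024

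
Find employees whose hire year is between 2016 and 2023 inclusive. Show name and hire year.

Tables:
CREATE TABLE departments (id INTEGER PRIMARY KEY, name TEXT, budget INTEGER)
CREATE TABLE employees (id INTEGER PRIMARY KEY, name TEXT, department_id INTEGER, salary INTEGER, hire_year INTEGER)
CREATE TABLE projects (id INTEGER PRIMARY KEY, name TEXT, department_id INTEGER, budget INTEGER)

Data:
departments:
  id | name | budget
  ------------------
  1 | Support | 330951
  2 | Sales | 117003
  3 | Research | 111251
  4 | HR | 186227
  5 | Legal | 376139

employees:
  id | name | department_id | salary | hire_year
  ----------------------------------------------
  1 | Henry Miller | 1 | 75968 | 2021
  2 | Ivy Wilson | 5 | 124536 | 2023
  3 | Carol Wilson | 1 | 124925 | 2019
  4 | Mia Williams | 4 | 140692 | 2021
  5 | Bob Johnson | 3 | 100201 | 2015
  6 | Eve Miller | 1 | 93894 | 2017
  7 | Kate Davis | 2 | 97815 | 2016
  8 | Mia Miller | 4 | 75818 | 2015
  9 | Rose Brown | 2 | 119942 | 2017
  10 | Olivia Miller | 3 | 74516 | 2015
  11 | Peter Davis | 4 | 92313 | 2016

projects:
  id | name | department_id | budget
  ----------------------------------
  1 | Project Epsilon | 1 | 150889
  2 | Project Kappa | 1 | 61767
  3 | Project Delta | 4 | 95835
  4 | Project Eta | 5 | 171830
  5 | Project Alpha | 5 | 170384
SELECT name, hire_year FROM employees WHERE hire_year BETWEEN 2016 AND 2023

Execution result:
name | hire_year
Henry Miller | 2021
Ivy Wilson | 2023
Carol Wilson | 2019
Mia Williams | 2021
Eve Miller | 2017
Kate Davis | 2016
Rose Brown | 2017
Peter Davis | 2016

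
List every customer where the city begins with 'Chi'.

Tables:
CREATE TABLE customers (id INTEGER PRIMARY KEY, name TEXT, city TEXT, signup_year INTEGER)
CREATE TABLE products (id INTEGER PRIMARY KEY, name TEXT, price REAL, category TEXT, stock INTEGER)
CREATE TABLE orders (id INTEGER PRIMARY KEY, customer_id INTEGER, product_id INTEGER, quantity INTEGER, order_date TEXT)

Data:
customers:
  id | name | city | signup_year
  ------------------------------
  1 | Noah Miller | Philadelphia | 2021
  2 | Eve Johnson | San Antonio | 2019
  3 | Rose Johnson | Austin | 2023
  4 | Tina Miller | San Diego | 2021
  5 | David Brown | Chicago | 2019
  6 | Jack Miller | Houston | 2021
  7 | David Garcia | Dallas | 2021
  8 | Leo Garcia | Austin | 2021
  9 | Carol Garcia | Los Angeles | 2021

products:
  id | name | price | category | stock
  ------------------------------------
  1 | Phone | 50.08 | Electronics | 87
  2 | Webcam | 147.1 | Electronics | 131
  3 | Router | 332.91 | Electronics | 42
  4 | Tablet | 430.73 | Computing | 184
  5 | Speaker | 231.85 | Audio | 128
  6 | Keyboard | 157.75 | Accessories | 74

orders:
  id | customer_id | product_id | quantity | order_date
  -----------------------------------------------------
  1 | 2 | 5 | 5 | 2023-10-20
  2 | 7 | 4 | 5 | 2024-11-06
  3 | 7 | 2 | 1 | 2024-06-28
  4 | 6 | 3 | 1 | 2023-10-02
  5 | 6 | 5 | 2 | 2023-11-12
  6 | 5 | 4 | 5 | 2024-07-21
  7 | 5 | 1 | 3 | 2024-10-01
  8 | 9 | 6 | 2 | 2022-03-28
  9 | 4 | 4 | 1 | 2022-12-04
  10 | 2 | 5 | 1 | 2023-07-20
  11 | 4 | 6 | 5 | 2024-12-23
SELECT name, city FROM customers WHERE city LIKE 'Chi%'

Execution result:
name | city
David Brown | Chicago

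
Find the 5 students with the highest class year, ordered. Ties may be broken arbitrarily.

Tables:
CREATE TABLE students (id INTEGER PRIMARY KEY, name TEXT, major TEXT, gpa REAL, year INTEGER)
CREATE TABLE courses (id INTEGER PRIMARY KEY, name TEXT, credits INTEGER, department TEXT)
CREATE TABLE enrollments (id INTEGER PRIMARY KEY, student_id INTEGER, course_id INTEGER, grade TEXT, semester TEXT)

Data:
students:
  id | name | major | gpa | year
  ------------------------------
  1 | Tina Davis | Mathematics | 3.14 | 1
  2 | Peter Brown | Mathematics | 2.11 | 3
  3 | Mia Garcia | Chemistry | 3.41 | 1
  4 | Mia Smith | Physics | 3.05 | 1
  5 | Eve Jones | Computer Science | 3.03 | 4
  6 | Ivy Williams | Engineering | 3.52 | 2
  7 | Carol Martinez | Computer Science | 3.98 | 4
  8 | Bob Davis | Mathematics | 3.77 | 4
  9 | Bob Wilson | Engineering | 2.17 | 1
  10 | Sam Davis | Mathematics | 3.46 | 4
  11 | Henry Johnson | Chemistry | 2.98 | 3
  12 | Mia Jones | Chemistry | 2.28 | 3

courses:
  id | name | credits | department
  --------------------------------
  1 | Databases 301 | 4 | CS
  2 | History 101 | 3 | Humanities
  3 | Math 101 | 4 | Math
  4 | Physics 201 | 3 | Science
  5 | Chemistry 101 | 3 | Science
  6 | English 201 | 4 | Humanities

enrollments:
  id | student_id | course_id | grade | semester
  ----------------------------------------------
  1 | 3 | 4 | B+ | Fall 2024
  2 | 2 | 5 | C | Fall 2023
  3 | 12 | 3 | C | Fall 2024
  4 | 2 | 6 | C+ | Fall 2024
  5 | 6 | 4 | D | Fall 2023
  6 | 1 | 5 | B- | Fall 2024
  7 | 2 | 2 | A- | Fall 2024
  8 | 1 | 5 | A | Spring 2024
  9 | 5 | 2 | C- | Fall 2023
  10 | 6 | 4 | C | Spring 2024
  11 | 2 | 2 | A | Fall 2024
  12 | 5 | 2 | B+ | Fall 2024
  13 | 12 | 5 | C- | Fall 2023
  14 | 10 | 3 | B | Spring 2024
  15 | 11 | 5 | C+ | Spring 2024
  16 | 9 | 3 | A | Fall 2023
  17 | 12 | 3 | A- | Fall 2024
SELECT name, year FROM students ORDER BY year DESC LIMIT 5

Execution result:
name | year
Eve Jones | 4
Carol Martinez | 4
Bob Davis | 4
Sam Davis | 4
Peter Brown | 3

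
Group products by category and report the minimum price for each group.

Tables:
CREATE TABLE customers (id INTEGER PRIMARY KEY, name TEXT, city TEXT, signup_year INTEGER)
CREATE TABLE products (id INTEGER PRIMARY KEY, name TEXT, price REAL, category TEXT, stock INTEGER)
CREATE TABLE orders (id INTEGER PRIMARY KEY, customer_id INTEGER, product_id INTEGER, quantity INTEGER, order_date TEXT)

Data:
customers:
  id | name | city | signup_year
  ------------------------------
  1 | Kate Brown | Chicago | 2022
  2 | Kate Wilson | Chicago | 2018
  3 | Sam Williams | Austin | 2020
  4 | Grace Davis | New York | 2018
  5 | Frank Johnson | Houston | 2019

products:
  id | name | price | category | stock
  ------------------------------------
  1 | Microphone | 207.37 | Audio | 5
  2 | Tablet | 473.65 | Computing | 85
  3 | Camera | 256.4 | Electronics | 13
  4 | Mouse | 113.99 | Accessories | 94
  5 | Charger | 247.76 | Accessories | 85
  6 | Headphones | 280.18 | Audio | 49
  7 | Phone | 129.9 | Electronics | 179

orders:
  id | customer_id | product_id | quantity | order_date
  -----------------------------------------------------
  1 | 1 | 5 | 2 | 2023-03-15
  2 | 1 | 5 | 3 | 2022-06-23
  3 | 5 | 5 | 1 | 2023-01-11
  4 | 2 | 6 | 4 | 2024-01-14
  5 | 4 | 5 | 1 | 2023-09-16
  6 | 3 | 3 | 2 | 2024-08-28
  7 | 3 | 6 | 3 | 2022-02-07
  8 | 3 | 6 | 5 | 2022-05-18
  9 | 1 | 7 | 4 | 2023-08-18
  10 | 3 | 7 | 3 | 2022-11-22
SELECT category, MIN(price) AS min_price FROM products GROUP BY category

Execution result:
category | min_price
Accessories | 113.99
Audio | 207.37
Computing | 473.65
Electronics | 129.90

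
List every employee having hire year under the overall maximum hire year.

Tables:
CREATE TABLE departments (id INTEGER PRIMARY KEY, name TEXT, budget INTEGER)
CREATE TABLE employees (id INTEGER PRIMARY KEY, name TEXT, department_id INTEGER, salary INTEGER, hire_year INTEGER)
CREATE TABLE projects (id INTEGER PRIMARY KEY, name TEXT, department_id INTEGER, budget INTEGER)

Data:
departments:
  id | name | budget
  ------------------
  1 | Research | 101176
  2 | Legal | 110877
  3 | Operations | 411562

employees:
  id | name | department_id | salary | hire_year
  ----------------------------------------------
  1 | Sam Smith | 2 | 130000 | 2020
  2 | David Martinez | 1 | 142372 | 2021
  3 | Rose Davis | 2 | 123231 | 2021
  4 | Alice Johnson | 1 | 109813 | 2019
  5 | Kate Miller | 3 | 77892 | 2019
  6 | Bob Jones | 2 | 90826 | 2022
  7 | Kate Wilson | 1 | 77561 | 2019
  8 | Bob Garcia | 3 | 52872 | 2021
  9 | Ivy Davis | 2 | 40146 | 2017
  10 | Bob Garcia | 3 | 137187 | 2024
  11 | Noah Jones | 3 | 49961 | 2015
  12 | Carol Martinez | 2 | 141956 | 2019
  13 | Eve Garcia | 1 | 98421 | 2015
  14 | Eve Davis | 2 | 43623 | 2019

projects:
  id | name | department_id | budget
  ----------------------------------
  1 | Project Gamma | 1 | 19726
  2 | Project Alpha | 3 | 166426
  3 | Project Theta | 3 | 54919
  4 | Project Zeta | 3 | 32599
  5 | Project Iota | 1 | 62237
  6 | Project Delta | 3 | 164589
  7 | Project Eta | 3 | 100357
SELECT name, hire_year FROM employees WHERE hire_year < (SELECT MAX(hire_year) FROM employees)

Execution result:
name | hire_year
Sam Smith | 2020
David Martinez | 2021
Rose Davis | 2021
Alice Johnson | 2019
Kate Miller | 2019
Bob Jones | 2022
Kate Wilson | 2019
Bob Garcia | 2021
Ivy Davis | 2017
Noah Jones | 2015
Carol Martinez | 2019
Eve Garcia | 2015
Eve Davis | 2019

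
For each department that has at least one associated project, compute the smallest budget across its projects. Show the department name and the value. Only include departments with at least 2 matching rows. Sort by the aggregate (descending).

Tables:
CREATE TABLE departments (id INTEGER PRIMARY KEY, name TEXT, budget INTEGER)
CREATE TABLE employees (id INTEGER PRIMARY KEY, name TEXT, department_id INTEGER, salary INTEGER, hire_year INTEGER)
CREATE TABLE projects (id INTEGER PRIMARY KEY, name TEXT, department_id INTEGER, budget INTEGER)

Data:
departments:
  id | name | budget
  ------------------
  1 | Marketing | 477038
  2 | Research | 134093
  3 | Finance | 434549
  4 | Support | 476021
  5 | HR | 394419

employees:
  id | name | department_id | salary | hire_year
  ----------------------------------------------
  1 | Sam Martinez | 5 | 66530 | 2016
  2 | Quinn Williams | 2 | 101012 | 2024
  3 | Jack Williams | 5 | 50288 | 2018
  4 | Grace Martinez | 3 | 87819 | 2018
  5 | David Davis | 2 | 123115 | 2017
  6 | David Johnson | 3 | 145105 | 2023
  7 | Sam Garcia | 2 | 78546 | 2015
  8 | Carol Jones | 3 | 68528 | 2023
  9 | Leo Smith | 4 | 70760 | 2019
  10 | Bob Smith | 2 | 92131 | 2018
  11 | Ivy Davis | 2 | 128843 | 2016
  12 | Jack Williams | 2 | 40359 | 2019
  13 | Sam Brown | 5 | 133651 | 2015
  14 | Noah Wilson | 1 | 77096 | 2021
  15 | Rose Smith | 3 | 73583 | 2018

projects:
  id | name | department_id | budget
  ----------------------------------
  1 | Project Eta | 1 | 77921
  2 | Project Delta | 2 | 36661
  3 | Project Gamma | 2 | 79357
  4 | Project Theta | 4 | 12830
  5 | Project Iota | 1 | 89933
SELECT p.name, MIN(c.budget) AS min_budget FROM projects c JOIN departments p ON c.department_id = p.id GROUP BY p.id, p.name HAVING COUNT(*) >= 2 ORDER BY min_budget DESC

Execution result:
name | min_budget
Marketing | 77921
Research | 36661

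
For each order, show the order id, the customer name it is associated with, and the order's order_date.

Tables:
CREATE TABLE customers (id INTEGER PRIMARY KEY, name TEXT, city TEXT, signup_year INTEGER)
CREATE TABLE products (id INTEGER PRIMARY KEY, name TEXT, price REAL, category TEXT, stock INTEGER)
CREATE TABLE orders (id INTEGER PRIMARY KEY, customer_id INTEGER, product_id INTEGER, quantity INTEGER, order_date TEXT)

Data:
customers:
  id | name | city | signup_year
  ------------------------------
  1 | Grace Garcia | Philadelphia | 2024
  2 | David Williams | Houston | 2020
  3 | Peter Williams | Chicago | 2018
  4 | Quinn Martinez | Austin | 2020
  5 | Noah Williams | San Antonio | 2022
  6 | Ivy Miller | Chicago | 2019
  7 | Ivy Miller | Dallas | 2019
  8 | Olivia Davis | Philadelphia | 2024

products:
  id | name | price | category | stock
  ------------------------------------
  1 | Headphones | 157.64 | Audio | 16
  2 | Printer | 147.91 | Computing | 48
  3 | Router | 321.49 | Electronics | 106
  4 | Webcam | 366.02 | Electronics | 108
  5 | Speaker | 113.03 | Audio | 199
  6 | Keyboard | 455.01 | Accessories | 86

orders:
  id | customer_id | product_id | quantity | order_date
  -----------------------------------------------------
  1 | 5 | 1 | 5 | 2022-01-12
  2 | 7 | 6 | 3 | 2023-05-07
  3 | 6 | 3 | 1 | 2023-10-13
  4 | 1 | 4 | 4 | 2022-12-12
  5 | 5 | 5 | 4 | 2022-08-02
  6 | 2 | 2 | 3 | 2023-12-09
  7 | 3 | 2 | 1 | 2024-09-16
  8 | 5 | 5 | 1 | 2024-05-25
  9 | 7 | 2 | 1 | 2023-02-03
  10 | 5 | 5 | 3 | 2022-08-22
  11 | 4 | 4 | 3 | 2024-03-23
SELECT c.id, p.name AS customer, c.order_date FROM orders c JOIN customers p ON c.customer_id = p.id

Execution result:
id | customer | order_date
1 | Noah Williams | 2022-01-12
2 | Ivy Miller | 2023-05-07
3 | Ivy Miller | 2023-10-13
4 | Grace Garcia | 2022-12-12
5 | Noah Williams | 2022-08-02
6 | David Williams | 2023-12-09
7 | Peter Williams | 2024-09-16
8 | Noah Williams | 2024-05-25
9 | Ivy Miller | 2023-02-03
10 | Noah Williams | 2022-08-22
11 | Quinn Martinez | 2024-03-23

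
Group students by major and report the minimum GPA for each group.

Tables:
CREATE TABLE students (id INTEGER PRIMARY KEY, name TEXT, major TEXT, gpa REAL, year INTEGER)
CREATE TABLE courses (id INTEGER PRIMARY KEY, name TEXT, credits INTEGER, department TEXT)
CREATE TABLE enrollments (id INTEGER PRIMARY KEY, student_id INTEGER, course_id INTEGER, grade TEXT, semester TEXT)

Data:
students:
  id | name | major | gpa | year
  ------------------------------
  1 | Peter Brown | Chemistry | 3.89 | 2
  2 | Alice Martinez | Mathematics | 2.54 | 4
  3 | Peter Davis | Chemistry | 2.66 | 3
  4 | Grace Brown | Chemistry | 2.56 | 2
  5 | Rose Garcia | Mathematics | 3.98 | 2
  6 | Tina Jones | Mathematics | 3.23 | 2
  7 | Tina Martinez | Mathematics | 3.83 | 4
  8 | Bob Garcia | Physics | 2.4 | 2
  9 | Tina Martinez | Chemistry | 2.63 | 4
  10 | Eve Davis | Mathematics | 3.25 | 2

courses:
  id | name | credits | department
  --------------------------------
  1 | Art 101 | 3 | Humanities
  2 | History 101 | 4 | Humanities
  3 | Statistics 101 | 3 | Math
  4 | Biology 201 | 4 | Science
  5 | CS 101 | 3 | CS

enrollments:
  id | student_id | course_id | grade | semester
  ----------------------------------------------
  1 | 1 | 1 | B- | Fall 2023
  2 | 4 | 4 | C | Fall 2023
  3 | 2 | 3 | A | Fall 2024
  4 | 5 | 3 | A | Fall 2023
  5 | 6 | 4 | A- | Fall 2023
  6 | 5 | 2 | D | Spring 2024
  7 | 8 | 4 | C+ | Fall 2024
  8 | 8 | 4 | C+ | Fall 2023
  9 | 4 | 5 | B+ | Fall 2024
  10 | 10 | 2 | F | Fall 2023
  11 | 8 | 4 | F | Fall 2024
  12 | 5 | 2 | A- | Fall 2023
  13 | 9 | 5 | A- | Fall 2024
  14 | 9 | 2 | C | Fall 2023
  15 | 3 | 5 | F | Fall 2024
SELECT major, MIN(gpa) AS min_gpa FROM students GROUP BY major

Execution result:
major | min_gpa
Chemistry | 2.56
Mathematics | 2.54
Physics | 2.40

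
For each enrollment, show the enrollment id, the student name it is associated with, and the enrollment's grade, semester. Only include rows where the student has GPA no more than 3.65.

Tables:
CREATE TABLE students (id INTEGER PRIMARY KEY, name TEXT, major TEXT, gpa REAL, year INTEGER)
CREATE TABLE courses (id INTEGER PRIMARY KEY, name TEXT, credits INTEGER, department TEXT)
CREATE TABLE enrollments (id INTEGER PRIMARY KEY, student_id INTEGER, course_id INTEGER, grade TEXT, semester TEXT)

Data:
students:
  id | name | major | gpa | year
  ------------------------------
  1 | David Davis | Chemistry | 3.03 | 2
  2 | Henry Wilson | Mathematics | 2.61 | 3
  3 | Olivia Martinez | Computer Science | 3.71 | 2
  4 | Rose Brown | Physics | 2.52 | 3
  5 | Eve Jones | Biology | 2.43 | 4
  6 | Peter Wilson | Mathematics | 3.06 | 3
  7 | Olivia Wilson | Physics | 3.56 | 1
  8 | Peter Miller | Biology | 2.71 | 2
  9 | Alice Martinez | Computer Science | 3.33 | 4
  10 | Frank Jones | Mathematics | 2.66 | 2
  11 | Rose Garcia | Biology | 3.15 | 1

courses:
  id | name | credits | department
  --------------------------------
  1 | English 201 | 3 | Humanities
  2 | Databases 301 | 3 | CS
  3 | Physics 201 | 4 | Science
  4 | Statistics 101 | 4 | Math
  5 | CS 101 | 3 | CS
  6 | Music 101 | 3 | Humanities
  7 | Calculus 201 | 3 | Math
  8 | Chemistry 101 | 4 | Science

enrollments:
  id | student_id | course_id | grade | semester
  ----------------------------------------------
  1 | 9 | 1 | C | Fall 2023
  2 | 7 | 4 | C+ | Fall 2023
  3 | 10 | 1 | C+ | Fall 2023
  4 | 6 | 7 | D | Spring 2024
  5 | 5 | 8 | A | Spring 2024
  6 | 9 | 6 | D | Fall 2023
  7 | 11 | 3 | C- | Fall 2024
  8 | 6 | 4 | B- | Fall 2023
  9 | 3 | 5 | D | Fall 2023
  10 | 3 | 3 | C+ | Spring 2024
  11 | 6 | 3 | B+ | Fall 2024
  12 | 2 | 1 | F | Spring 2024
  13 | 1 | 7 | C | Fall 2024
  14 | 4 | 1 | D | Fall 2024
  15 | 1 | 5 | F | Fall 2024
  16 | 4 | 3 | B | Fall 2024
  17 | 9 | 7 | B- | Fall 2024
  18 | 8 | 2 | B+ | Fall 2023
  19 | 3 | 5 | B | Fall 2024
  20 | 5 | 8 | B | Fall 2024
SELECT c.id, p.name AS student, c.grade, c.semester FROM enrollments c JOIN students p ON c.student_id = p.id WHERE p.gpa <= 3.65

Execution result:
id | student | grade | semester
1 | Alice Martinez | C | Fall 2023
2 | Olivia Wilson | C+ | Fall 2023
3 | Frank Jones | C+ | Fall 2023
4 | Peter Wilson | D | Spring 2024
5 | Eve Jones | A | Spring 2024
6 | Alice Martinez | D | Fall 2023
7 | Rose Garcia | C- | Fall 2024
8 | Peter Wilson | B- | Fall 2023
11 | Peter Wilson | B+ | Fall 2024
12 | Henry Wilson | F | Spring 2024
13 | David Davis | C | Fall 2024
14 | Rose Brown | D | Fall 2024
15 | David Davis | F | Fall 2024
16 | Rose Brown | B | Fall 2024
17 | Alice Martinez | B- | Fall 2024
18 | Peter Miller | B+ | Fall 2023
20 | Eve Jones | B | Fall 2024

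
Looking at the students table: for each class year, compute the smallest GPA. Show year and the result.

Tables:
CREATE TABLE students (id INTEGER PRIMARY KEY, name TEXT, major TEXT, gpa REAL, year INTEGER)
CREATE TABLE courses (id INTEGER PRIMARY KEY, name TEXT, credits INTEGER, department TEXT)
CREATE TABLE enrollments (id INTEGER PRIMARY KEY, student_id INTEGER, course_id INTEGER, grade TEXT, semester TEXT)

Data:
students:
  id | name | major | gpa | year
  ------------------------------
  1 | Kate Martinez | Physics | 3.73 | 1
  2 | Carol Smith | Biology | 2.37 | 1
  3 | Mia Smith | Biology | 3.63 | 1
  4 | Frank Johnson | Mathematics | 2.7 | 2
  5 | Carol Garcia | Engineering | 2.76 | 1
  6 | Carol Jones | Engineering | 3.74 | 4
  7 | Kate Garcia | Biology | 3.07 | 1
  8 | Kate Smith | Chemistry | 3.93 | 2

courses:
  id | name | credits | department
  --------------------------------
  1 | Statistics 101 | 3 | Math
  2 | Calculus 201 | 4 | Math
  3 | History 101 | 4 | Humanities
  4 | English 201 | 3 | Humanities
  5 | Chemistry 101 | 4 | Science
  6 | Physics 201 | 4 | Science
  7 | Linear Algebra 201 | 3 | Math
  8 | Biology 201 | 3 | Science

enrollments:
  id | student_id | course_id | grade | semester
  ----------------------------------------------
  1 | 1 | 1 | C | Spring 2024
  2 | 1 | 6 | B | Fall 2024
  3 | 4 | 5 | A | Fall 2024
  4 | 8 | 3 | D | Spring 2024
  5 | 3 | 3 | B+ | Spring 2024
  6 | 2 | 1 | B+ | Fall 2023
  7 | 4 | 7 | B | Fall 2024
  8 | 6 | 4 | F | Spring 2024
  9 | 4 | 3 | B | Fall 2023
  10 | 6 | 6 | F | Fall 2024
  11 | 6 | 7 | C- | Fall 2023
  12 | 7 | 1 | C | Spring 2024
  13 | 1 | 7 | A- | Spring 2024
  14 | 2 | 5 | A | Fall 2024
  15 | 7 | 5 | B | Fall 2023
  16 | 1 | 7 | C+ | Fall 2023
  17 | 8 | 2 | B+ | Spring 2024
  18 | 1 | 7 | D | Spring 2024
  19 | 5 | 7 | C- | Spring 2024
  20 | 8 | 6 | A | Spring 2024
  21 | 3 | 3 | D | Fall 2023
SELECT year, MIN(gpa) AS min_gpa FROM students GROUP BY year

Execution result:
year | min_gpa
1 | 2.37
2 | 2.70
4 | 3.74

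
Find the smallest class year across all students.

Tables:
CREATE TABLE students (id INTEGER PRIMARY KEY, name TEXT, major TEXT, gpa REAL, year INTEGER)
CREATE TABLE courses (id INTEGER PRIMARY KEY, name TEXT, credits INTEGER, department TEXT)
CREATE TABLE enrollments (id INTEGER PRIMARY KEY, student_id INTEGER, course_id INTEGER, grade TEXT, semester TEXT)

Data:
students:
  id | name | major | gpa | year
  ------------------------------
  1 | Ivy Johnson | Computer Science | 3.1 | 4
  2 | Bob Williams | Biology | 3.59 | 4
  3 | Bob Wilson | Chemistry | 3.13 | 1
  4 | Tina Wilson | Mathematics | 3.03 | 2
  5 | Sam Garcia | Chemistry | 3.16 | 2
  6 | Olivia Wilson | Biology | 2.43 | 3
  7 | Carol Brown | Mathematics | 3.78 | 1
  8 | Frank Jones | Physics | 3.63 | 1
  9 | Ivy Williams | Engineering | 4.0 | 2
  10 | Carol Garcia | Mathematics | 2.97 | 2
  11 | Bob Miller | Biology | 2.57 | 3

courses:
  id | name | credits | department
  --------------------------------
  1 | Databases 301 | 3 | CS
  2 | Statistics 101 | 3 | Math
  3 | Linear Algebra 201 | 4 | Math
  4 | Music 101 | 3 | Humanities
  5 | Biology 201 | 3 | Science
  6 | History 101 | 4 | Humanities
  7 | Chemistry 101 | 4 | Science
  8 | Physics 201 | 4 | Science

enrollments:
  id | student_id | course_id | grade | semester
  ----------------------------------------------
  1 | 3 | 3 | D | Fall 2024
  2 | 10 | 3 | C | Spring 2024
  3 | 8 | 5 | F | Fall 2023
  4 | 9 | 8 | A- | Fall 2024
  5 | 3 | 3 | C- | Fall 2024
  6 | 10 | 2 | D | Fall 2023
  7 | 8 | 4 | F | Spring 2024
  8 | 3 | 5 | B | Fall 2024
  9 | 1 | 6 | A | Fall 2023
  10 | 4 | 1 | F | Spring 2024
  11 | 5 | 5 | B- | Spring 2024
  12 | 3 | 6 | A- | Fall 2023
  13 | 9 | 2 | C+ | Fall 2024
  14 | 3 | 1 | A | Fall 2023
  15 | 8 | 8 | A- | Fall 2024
SELECT MIN(year) FROM students

Execution result:
1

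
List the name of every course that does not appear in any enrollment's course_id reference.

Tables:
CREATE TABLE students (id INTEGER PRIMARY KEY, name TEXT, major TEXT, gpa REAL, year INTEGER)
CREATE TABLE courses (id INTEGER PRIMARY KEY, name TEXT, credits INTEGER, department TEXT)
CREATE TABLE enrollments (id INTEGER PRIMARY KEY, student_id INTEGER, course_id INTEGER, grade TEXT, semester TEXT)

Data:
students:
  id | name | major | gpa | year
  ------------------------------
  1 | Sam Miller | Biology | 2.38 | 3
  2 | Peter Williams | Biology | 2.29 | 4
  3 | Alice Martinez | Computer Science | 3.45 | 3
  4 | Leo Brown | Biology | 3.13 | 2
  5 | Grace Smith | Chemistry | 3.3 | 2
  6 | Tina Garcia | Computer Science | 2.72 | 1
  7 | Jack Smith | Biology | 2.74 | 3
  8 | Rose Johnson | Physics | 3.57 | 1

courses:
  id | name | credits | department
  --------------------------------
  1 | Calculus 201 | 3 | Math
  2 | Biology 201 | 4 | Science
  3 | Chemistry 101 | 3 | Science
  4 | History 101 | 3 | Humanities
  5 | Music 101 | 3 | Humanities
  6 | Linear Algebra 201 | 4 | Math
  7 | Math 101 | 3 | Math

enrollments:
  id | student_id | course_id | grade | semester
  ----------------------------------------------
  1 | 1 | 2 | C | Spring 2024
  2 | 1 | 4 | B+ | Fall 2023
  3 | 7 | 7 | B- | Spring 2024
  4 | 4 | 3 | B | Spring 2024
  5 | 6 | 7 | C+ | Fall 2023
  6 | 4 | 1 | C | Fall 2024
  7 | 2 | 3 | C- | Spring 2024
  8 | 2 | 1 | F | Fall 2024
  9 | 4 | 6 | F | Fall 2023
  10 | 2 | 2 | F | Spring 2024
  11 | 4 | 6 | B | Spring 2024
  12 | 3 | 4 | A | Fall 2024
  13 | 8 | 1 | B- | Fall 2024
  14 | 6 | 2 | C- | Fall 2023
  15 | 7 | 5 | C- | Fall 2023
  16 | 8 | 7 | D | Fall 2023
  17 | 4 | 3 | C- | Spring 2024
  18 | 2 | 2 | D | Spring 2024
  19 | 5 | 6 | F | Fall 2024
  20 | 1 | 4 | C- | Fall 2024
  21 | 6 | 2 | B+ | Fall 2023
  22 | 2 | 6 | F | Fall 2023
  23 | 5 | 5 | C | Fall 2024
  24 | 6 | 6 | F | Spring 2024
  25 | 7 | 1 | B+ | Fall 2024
SELECT p.name FROM courses p LEFT JOIN enrollments c ON c.course_id = p.id WHERE c.id IS NULL

Execution result:
(no rows)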